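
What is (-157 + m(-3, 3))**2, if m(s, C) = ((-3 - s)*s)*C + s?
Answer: 25600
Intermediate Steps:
m(s, C) = s + C*s*(-3 - s) (m(s, C) = (s*(-3 - s))*C + s = C*s*(-3 - s) + s = s + C*s*(-3 - s))
(-157 + m(-3, 3))**2 = (-157 - 3*(1 - 3*3 - 1*3*(-3)))**2 = (-157 - 3*(1 - 9 + 9))**2 = (-157 - 3*1)**2 = (-157 - 3)**2 = (-160)**2 = 25600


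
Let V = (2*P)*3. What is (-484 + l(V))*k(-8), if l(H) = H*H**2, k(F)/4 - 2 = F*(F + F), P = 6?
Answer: 24009440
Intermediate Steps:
k(F) = 8 + 8*F**2 (k(F) = 8 + 4*(F*(F + F)) = 8 + 4*(F*(2*F)) = 8 + 4*(2*F**2) = 8 + 8*F**2)
V = 36 (V = (2*6)*3 = 12*3 = 36)
l(H) = H**3
(-484 + l(V))*k(-8) = (-484 + 36**3)*(8 + 8*(-8)**2) = (-484 + 46656)*(8 + 8*64) = 46172*(8 + 512) = 46172*520 = 24009440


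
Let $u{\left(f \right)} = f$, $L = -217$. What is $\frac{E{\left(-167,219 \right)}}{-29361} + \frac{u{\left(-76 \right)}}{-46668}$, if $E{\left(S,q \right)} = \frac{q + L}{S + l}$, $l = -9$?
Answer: $\frac{16367753}{10048273752} \approx 0.0016289$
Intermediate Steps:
$E{\left(S,q \right)} = \frac{-217 + q}{-9 + S}$ ($E{\left(S,q \right)} = \frac{q - 217}{S - 9} = \frac{-217 + q}{-9 + S}$)
$\frac{E{\left(-167,219 \right)}}{-29361} + \frac{u{\left(-76 \right)}}{-46668} = \frac{\frac{1}{-9 - 167} \left(-217 + 219\right)}{-29361} - \frac{76}{-46668} = \frac{1}{-176} \cdot 2 \left(- \frac{1}{29361}\right) - - \frac{19}{11667} = \left(- \frac{1}{176}\right) 2 \left(- \frac{1}{29361}\right) + \frac{19}{11667} = \left(- \frac{1}{88}\right) \left(- \frac{1}{29361}\right) + \frac{19}{11667} = \frac{1}{2583768} + \frac{19}{11667} = \frac{16367753}{10048273752}$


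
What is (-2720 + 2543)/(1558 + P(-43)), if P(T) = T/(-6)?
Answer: -1062/9391 ≈ -0.11309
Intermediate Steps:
P(T) = -T/6 (P(T) = T*(-⅙) = -T/6)
(-2720 + 2543)/(1558 + P(-43)) = (-2720 + 2543)/(1558 - ⅙*(-43)) = -177/(1558 + 43/6) = -177/9391/6 = -177*6/9391 = -1062/9391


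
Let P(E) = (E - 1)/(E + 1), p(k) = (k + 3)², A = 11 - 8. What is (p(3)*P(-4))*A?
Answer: 180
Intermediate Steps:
A = 3
p(k) = (3 + k)²
P(E) = (-1 + E)/(1 + E)
(p(3)*P(-4))*A = ((3 + 3)²*((-1 - 4)/(1 - 4)))*3 = (6²*(-5/(-3)))*3 = (36*(-⅓*(-5)))*3 = (36*(5/3))*3 = 60*3 = 180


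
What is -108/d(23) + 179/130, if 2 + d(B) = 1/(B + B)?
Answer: 50933/910 ≈ 55.970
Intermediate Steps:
d(B) = -2 + 1/(2*B) (d(B) = -2 + 1/(B + B) = -2 + 1/(2*B))
-108/d(23) + 179/130 = -108/(-2 + (1/2)/23) + 179/130 = -108/(-2 + (1/2)*(1/23)) + 179*(1/130) = -108/(-2 + 1/46) + 179/130 = -108/(-91/46) + 179/130 = -108*(-46/91) + 179/130 = 4968/91 + 179/130 = 50933/910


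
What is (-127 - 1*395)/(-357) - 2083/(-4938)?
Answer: 1107089/587622 ≈ 1.8840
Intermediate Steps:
(-127 - 1*395)/(-357) - 2083/(-4938) = (-127 - 395)*(-1/357) - 2083*(-1/4938) = -522*(-1/357) + 2083/4938 = 174/119 + 2083/4938 = 1107089/587622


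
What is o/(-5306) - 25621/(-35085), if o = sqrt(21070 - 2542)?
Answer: 25621/35085 - 2*sqrt(1158)/2653 ≈ 0.70460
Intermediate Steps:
o = 4*sqrt(1158) (o = sqrt(18528) = 4*sqrt(1158) ≈ 136.12)
o/(-5306) - 25621/(-35085) = (4*sqrt(1158))/(-5306) - 25621/(-35085) = (4*sqrt(1158))*(-1/5306) - 25621*(-1/35085) = -2*sqrt(1158)/2653 + 25621/35085 = 25621/35085 - 2*sqrt(1158)/2653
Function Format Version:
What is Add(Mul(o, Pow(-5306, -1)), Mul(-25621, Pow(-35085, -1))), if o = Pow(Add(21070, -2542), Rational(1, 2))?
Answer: Add(Rational(25621, 35085), Mul(Rational(-2, 2653), Pow(1158, Rational(1, 2)))) ≈ 0.70460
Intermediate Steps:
o = Mul(4, Pow(1158, Rational(1, 2))) (o = Pow(18528, Rational(1, 2)) = Mul(4, Pow(1158, Rational(1, 2))) ≈ 136.12)
Add(Mul(o, Pow(-5306, -1)), Mul(-25621, Pow(-35085, -1))) = Add(Mul(Mul(4, Pow(1158, Rational(1, 2))), Pow(-5306, -1)), Mul(-25621, Pow(-35085, -1))) = Add(Mul(Mul(4, Pow(1158, Rational(1, 2))), Rational(-1, 5306)), Mul(-25621, Rational(-1, 35085))) = Add(Mul(Rational(-2, 2653), Pow(1158, Rational(1, 2))), Rational(25621, 35085)) = Add(Rational(25621, 35085), Mul(Rational(-2, 2653), Pow(1158, Rational(1, 2))))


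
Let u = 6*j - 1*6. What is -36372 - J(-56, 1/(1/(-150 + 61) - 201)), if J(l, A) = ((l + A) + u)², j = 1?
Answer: -12644796702241/320052100 ≈ -39509.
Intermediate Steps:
u = 0 (u = 6*1 - 1*6 = 6 - 6 = 0)
J(l, A) = (A + l)² (J(l, A) = ((l + A) + 0)² = ((A + l) + 0)² = (A + l)²)
-36372 - J(-56, 1/(1/(-150 + 61) - 201)) = -36372 - (1/(1/(-150 + 61) - 201) - 56)² = -36372 - (1/(1/(-89) - 201) - 56)² = -36372 - (1/(-1/89 - 201) - 56)² = -36372 - (1/(-17890/89) - 56)² = -36372 - (-89/17890 - 56)² = -36372 - (-1001929/17890)² = -36372 - 1*1003861721041/320052100 = -36372 - 1003861721041/320052100 = -12644796702241/320052100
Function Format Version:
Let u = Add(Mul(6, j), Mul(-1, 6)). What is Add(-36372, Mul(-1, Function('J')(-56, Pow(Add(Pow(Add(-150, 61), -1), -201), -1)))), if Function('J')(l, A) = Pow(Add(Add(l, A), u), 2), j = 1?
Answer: Rational(-12644796702241, 320052100) ≈ -39509.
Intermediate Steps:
u = 0 (u = Add(Mul(6, 1), Mul(-1, 6)) = Add(6, -6) = 0)
Function('J')(l, A) = Pow(Add(A, l), 2) (Function('J')(l, A) = Pow(Add(Add(l, A), 0), 2) = Pow(Add(Add(A, l), 0), 2) = Pow(Add(A, l), 2))
Add(-36372, Mul(-1, Function('J')(-56, Pow(Add(Pow(Add(-150, 61), -1), -201), -1)))) = Add(-36372, Mul(-1, Pow(Add(Pow(Add(Pow(Add(-150, 61), -1), -201), -1), -56), 2))) = Add(-36372, Mul(-1, Pow(Add(Pow(Add(Pow(-89, -1), -201), -1), -56), 2))) = Add(-36372, Mul(-1, Pow(Add(Pow(Add(Rational(-1, 89), -201), -1), -56), 2))) = Add(-36372, Mul(-1, Pow(Add(Pow(Rational(-17890, 89), -1), -56), 2))) = Add(-36372, Mul(-1, Pow(Add(Rational(-89, 17890), -56), 2))) = Add(-36372, Mul(-1, Pow(Rational(-1001929, 17890), 2))) = Add(-36372, Mul(-1, Rational(1003861721041, 320052100))) = Add(-36372, Rational(-1003861721041, 320052100)) = Rational(-12644796702241, 320052100)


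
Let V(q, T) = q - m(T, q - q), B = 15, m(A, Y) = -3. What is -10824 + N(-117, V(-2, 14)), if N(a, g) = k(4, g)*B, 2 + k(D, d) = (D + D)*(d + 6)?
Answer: -10014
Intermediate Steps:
k(D, d) = -2 + 2*D*(6 + d) (k(D, d) = -2 + (D + D)*(d + 6) = -2 + (2*D)*(6 + d) = -2 + 2*D*(6 + d))
V(q, T) = 3 + q (V(q, T) = q - 1*(-3) = q + 3 = 3 + q)
N(a, g) = 690 + 120*g (N(a, g) = (-2 + 12*4 + 2*4*g)*15 = (-2 + 48 + 8*g)*15 = (46 + 8*g)*15 = 690 + 120*g)
-10824 + N(-117, V(-2, 14)) = -10824 + (690 + 120*(3 - 2)) = -10824 + (690 + 120*1) = -10824 + (690 + 120) = -10824 + 810 = -10014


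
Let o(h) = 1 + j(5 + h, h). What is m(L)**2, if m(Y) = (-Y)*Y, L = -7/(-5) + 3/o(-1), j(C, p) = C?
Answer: 16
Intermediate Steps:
o(h) = 6 + h (o(h) = 1 + (5 + h) = 6 + h)
L = 2 (L = -7/(-5) + 3/(6 - 1) = -7*(-1/5) + 3/5 = 7/5 + 3*(1/5) = 7/5 + 3/5 = 2)
m(Y) = -Y**2
m(L)**2 = (-1*2**2)**2 = (-1*4)**2 = (-4)**2 = 16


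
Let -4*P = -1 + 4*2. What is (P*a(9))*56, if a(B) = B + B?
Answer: -1764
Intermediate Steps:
a(B) = 2*B
P = -7/4 (P = -(-1 + 4*2)/4 = -(-1 + 8)/4 = -¼*7 = -7/4 ≈ -1.7500)
(P*a(9))*56 = -7*9/2*56 = -7/4*18*56 = -63/2*56 = -1764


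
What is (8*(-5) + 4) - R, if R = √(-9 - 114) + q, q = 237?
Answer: -273 - I*√123 ≈ -273.0 - 11.091*I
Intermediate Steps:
R = 237 + I*√123 (R = √(-9 - 114) + 237 = √(-123) + 237 = I*√123 + 237 = 237 + I*√123 ≈ 237.0 + 11.091*I)
(8*(-5) + 4) - R = (8*(-5) + 4) - (237 + I*√123) = (-40 + 4) + (-237 - I*√123) = -36 + (-237 - I*√123) = -273 - I*√123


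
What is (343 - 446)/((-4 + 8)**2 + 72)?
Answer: -103/88 ≈ -1.1705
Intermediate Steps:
(343 - 446)/((-4 + 8)**2 + 72) = -103/(4**2 + 72) = -103/(16 + 72) = -103/88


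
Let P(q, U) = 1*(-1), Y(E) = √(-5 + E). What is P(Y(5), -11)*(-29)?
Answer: 29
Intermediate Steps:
P(q, U) = -1
P(Y(5), -11)*(-29) = -1*(-29) = 29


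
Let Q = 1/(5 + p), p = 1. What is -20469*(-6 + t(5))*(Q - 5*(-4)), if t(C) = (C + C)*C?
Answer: -18162826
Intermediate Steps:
t(C) = 2*C² (t(C) = (2*C)*C = 2*C²)
Q = ⅙ (Q = 1/(5 + 1) = 1/6 = ⅙ ≈ 0.16667)
-20469*(-6 + t(5))*(Q - 5*(-4)) = -20469*(-6 + 2*5²)*(⅙ - 5*(-4)) = -20469*(-6 + 2*25)*(⅙ + 20) = -20469*(-6 + 50)*121/6 = -900636*121/6 = -20469*2662/3 = -18162826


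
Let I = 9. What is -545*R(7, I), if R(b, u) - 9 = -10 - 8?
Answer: 4905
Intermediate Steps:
R(b, u) = -9 (R(b, u) = 9 + (-10 - 8) = 9 - 18 = -9)
-545*R(7, I) = -545*(-9) = 4905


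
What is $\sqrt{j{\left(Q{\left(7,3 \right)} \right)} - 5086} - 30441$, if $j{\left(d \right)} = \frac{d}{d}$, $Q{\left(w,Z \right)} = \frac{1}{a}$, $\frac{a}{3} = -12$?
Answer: $-30441 + 3 i \sqrt{565} \approx -30441.0 + 71.309 i$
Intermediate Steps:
$a = -36$ ($a = 3 \left(-12\right) = -36$)
$Q{\left(w,Z \right)} = - \frac{1}{36}$ ($Q{\left(w,Z \right)} = \frac{1}{-36} = - \frac{1}{36}$)
$j{\left(d \right)} = 1$
$\sqrt{j{\left(Q{\left(7,3 \right)} \right)} - 5086} - 30441 = \sqrt{1 - 5086} - 30441 = \sqrt{-5085} - 30441 = 3 i \sqrt{565} - 30441 = -30441 + 3 i \sqrt{565}$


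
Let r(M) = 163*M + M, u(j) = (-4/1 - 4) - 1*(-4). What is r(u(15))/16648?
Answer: -82/2081 ≈ -0.039404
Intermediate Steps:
u(j) = -4 (u(j) = (-4*1 - 4) + 4 = (-4 - 4) + 4 = -8 + 4 = -4)
r(M) = 164*M
r(u(15))/16648 = (164*(-4))/16648 = -656*1/16648 = -82/2081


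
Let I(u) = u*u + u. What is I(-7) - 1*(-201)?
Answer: 243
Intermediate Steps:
I(u) = u + u**2 (I(u) = u**2 + u = u + u**2)
I(-7) - 1*(-201) = -7*(1 - 7) - 1*(-201) = -7*(-6) + 201 = 42 + 201 = 243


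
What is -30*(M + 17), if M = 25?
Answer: -1260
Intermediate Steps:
-30*(M + 17) = -30*(25 + 17) = -30*42 = -1260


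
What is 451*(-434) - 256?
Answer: -195990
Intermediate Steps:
451*(-434) - 256 = -195734 - 256 = -195990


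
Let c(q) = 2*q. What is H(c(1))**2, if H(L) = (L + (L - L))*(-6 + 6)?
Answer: 0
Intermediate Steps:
H(L) = 0 (H(L) = (L + 0)*0 = L*0 = 0)
H(c(1))**2 = 0**2 = 0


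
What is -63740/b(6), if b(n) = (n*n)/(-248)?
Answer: 3951880/9 ≈ 4.3910e+5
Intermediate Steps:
b(n) = -n²/248 (b(n) = n²*(-1/248) = -n²/248)
-63740/b(6) = -63740/((-1/248*6²)) = -63740/((-1/248*36)) = -63740/(-9/62) = -63740*(-62/9) = 3951880/9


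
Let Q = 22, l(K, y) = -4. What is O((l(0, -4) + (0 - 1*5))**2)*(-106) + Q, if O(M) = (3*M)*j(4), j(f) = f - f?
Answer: 22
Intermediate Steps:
j(f) = 0
O(M) = 0 (O(M) = (3*M)*0 = 0)
O((l(0, -4) + (0 - 1*5))**2)*(-106) + Q = 0*(-106) + 22 = 0 + 22 = 22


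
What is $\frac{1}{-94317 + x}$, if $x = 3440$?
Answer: $- \frac{1}{90877} \approx -1.1004 \cdot 10^{-5}$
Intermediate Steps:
$\frac{1}{-94317 + x} = \frac{1}{-94317 + 3440} = \frac{1}{-90877} = - \frac{1}{90877}$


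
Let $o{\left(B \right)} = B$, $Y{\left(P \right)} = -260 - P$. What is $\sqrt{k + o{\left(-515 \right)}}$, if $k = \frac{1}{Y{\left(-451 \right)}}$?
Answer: $\frac{2 i \sqrt{4696881}}{191} \approx 22.693 i$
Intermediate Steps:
$k = \frac{1}{191}$ ($k = \frac{1}{-260 - -451} = \frac{1}{-260 + 451} = \frac{1}{191} \approx 0.0052356$)
$\sqrt{k + o{\left(-515 \right)}} = \sqrt{\frac{1}{191} - 515} = \sqrt{- \frac{98364}{191}} = \frac{2 i \sqrt{4696881}}{191}$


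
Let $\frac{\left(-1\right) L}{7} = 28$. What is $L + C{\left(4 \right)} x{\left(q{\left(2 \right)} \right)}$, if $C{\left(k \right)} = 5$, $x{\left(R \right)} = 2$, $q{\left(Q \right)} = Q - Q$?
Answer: $-186$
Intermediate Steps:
$q{\left(Q \right)} = 0$
$L = -196$ ($L = \left(-7\right) 28 = -196$)
$L + C{\left(4 \right)} x{\left(q{\left(2 \right)} \right)} = -196 + 5 \cdot 2 = -196 + 10 = -186$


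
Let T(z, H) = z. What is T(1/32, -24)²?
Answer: 1/1024 ≈ 0.00097656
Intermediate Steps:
T(1/32, -24)² = (1/32)² = 1/1024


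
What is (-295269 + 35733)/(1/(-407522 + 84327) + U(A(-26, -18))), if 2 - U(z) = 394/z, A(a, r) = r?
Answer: -188731659420/17371729 ≈ -10864.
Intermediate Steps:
U(z) = 2 - 394/z
(-295269 + 35733)/(1/(-407522 + 84327) + U(A(-26, -18))) = (-295269 + 35733)/(1/(-407522 + 84327) + (2 - 394/(-18))) = -259536/(1/(-323195) + (2 - 394*(-1/18))) = -259536/(-1/323195 + (2 + 197/9)) = -259536/(-1/323195 + 215/9) = -259536/69486916/2908755 = -259536*2908755/69486916 = -188731659420/17371729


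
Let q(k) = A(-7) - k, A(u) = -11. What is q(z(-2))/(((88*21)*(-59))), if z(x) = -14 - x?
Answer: -1/109032 ≈ -9.1716e-6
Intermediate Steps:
q(k) = -11 - k
q(z(-2))/(((88*21)*(-59))) = (-11 - (-14 - 1*(-2)))/(((88*21)*(-59))) = (-11 - (-14 + 2))/((1848*(-59))) = (-11 - 1*(-12))/(-109032) = (-11 + 12)*(-1/109032) = 1*(-1/109032) = -1/109032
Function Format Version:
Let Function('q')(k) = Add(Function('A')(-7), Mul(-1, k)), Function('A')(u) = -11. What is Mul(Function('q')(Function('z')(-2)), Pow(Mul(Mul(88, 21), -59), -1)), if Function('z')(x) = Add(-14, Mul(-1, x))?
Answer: Rational(-1, 109032) ≈ -9.1716e-6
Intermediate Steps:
Function('q')(k) = Add(-11, Mul(-1, k))
Mul(Function('q')(Function('z')(-2)), Pow(Mul(Mul(88, 21), -59), -1)) = Mul(Add(-11, Mul(-1, Add(-14, Mul(-1, -2)))), Pow(Mul(Mul(88, 21), -59), -1)) = Mul(Add(-11, Mul(-1, Add(-14, 2))), Pow(Mul(1848, -59), -1)) = Mul(Add(-11, Mul(-1, -12)), Pow(-109032, -1)) = Mul(Add(-11, 12), Rational(-1, 109032)) = Mul(1, Rational(-1, 109032)) = Rational(-1, 109032)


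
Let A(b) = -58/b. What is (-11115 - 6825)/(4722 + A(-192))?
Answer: -1722240/453341 ≈ -3.7990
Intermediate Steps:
(-11115 - 6825)/(4722 + A(-192)) = (-11115 - 6825)/(4722 - 58/(-192)) = -17940/(4722 - 58*(-1/192)) = -17940/(4722 + 29/96) = -17940/453341/96 = -17940*96/453341 = -1722240/453341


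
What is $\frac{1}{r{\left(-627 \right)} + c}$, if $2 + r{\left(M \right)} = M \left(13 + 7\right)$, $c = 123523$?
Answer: $\frac{1}{110981} \approx 9.0105 \cdot 10^{-6}$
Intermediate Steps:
$r{\left(M \right)} = -2 + 20 M$ ($r{\left(M \right)} = -2 + M \left(13 + 7\right) = -2 + M 20 = -2 + 20 M$)
$\frac{1}{r{\left(-627 \right)} + c} = \frac{1}{\left(-2 + 20 \left(-627\right)\right) + 123523} = \frac{1}{\left(-2 - 12540\right) + 123523} = \frac{1}{-12542 + 123523} = \frac{1}{110981}$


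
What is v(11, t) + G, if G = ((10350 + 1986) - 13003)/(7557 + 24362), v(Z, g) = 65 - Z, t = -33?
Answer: 1722959/31919 ≈ 53.979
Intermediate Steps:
G = -667/31919 (G = (12336 - 13003)/31919 = -667*1/31919 = -667/31919 ≈ -0.020897)
v(11, t) + G = (65 - 1*11) - 667/31919 = (65 - 11) - 667/31919 = 54 - 667/31919 = 1722959/31919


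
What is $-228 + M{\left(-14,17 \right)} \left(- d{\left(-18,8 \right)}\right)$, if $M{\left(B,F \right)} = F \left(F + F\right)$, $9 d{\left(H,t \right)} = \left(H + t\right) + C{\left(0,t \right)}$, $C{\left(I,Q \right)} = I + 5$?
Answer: $\frac{838}{9} \approx 93.111$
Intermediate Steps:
$C{\left(I,Q \right)} = 5 + I$
$d{\left(H,t \right)} = \frac{5}{9} + \frac{H}{9} + \frac{t}{9}$ ($d{\left(H,t \right)} = \frac{\left(H + t\right) + \left(5 + 0\right)}{9} = \frac{\left(H + t\right) + 5}{9} = \frac{5 + H + t}{9} = \frac{5}{9} + \frac{H}{9} + \frac{t}{9}$)
$M{\left(B,F \right)} = 2 F^{2}$ ($M{\left(B,F \right)} = F 2 F = 2 F^{2}$)
$-228 + M{\left(-14,17 \right)} \left(- d{\left(-18,8 \right)}\right) = -228 + 2 \cdot 17^{2} \left(- (\frac{5}{9} + \frac{1}{9} \left(-18\right) + \frac{1}{9} \cdot 8)\right) = -228 + 2 \cdot 289 \left(- (\frac{5}{9} - 2 + \frac{8}{9})\right) = -228 + 578 \left(\left(-1\right) \left(- \frac{5}{9}\right)\right) = -228 + 578 \cdot \frac{5}{9} = -228 + \frac{2890}{9} = \frac{838}{9}$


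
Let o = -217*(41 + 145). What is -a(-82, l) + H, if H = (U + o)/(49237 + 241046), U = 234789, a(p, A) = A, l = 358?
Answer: -34575629/96761 ≈ -357.33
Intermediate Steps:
o = -40362 (o = -217*186 = -40362)
H = 64809/96761 (H = (234789 - 40362)/(49237 + 241046) = 194427/290283 = 194427*(1/290283) = 64809/96761 ≈ 0.66978)
-a(-82, l) + H = -1*358 + 64809/96761 = -358 + 64809/96761 = -34575629/96761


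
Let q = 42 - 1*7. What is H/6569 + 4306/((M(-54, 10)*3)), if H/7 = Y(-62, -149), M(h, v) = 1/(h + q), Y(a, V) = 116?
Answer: -537433730/19707 ≈ -27271.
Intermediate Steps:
q = 35 (q = 42 - 7 = 35)
M(h, v) = 1/(35 + h) (M(h, v) = 1/(h + 35) = 1/(35 + h))
H = 812 (H = 7*116 = 812)
H/6569 + 4306/((M(-54, 10)*3)) = 812/6569 + 4306/((3/(35 - 54))) = 812*(1/6569) + 4306/((3/(-19))) = 812/6569 + 4306/((-1/19*3)) = 812/6569 + 4306/(-3/19) = 812/6569 + 4306*(-19/3) = 812/6569 - 81814/3 = -537433730/19707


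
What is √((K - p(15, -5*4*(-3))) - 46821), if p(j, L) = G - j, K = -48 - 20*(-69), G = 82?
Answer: 2*I*√11389 ≈ 213.44*I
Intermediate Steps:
K = 1332 (K = -48 + 1380 = 1332)
p(j, L) = 82 - j
√((K - p(15, -5*4*(-3))) - 46821) = √((1332 - (82 - 1*15)) - 46821) = √((1332 - (82 - 15)) - 46821) = √((1332 - 1*67) - 46821) = √((1332 - 67) - 46821) = √(1265 - 46821) = √(-45556) = 2*I*√11389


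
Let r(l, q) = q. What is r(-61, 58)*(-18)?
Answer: -1044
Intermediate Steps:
r(-61, 58)*(-18) = 58*(-18) = -1044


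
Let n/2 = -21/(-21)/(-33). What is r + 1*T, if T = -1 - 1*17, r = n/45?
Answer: -26732/1485 ≈ -18.001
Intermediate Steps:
n = -2/33 (n = 2*(-21/(-21)/(-33)) = 2*(-21*(-1/21)*(-1/33)) = 2*(1*(-1/33)) = 2*(-1/33) = -2/33 ≈ -0.060606)
r = -2/1485 (r = -2/33/45 = -2/33*1/45 = -2/1485 ≈ -0.0013468)
T = -18 (T = -1 - 17 = -18)
r + 1*T = -2/1485 + 1*(-18) = -2/1485 - 18 = -26732/1485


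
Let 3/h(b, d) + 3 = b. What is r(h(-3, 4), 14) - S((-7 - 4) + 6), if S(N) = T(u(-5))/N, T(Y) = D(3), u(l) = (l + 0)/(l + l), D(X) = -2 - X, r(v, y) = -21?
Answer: -22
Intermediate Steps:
h(b, d) = 3/(-3 + b)
u(l) = 1/2 (u(l) = l/((2*l)) = l*(1/(2*l)) = 1/2)
T(Y) = -5 (T(Y) = -2 - 1*3 = -2 - 3 = -5)
S(N) = -5/N
r(h(-3, 4), 14) - S((-7 - 4) + 6) = -21 - (-5)/((-7 - 4) + 6) = -21 - (-5)/(-11 + 6) = -21 - (-5)/(-5) = -21 - (-5)*(-1)/5 = -21 - 1*1 = -21 - 1 = -22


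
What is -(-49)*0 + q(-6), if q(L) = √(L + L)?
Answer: 2*I*√3 ≈ 3.4641*I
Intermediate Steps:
q(L) = √2*√L (q(L) = √(2*L) = √2*√L)
-(-49)*0 + q(-6) = -(-49)*0 + √2*√(-6) = -49*0 + √2*(I*√6) = 0 + 2*I*√3 = 2*I*√3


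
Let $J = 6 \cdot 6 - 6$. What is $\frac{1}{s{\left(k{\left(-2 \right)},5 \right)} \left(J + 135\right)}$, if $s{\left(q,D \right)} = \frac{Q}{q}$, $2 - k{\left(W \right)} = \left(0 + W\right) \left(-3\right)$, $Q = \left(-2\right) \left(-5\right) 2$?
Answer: $- \frac{1}{825} \approx -0.0012121$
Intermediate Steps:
$Q = 20$ ($Q = 10 \cdot 2 = 20$)
$k{\left(W \right)} = 2 + 3 W$ ($k{\left(W \right)} = 2 - \left(0 + W\right) \left(-3\right) = 2 - W \left(-3\right) = 2 - - 3 W = 2 + 3 W$)
$s{\left(q,D \right)} = \frac{20}{q}$
$J = 30$ ($J = 36 - 6 = 30$)
$\frac{1}{s{\left(k{\left(-2 \right)},5 \right)} \left(J + 135\right)} = \frac{1}{\frac{20}{2 + 3 \left(-2\right)} \left(30 + 135\right)} = \frac{1}{\frac{20}{2 - 6} \cdot 165} = \frac{1}{\frac{20}{-4} \cdot 165} = \frac{1}{20 \left(- \frac{1}{4}\right) 165} = \frac{1}{\left(-5\right) 165} = \frac{1}{-825} = - \frac{1}{825}$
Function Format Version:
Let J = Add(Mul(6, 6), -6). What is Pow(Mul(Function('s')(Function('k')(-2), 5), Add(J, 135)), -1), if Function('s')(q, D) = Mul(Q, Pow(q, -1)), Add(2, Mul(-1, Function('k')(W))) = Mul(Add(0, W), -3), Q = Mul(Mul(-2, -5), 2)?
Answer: Rational(-1, 825) ≈ -0.0012121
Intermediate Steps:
Q = 20 (Q = Mul(10, 2) = 20)
Function('k')(W) = Add(2, Mul(3, W)) (Function('k')(W) = Add(2, Mul(-1, Mul(Add(0, W), -3))) = Add(2, Mul(-1, Mul(W, -3))) = Add(2, Mul(-1, Mul(-3, W))) = Add(2, Mul(3, W)))
Function('s')(q, D) = Mul(20, Pow(q, -1))
J = 30 (J = Add(36, -6) = 30)
Pow(Mul(Function('s')(Function('k')(-2), 5), Add(J, 135)), -1) = Pow(Mul(Mul(20, Pow(Add(2, Mul(3, -2)), -1)), Add(30, 135)), -1) = Pow(Mul(Mul(20, Pow(Add(2, -6), -1)), 165), -1) = Pow(Mul(Mul(20, Pow(-4, -1)), 165), -1) = Pow(Mul(Mul(20, Rational(-1, 4)), 165), -1) = Pow(Mul(-5, 165), -1) = Pow(-825, -1) = Rational(-1, 825)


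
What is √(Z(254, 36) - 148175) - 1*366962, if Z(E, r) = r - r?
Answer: -366962 + 5*I*√5927 ≈ -3.6696e+5 + 384.94*I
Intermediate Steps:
Z(E, r) = 0
√(Z(254, 36) - 148175) - 1*366962 = √(0 - 148175) - 1*366962 = √(-148175) - 366962 = 5*I*√5927 - 366962 = -366962 + 5*I*√5927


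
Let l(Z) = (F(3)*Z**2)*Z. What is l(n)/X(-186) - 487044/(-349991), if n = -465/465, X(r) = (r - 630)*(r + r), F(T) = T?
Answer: 49280710105/35413489344 ≈ 1.3916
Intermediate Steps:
X(r) = 2*r*(-630 + r) (X(r) = (-630 + r)*(2*r) = 2*r*(-630 + r))
n = -1 (n = -465*1/465 = -1)
l(Z) = 3*Z**3 (l(Z) = (3*Z**2)*Z = 3*Z**3)
l(n)/X(-186) - 487044/(-349991) = (3*(-1)**3)/((2*(-186)*(-630 - 186))) - 487044/(-349991) = (3*(-1))/((2*(-186)*(-816))) - 487044*(-1/349991) = -3/303552 + 487044/349991 = -3*1/303552 + 487044/349991 = -1/101184 + 487044/349991 = 49280710105/35413489344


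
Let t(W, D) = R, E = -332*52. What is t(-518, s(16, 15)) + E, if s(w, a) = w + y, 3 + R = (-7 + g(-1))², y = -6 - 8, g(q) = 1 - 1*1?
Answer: -17218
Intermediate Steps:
g(q) = 0 (g(q) = 1 - 1 = 0)
E = -17264 (E = -1*17264 = -17264)
y = -14
R = 46 (R = -3 + (-7 + 0)² = -3 + (-7)² = -3 + 49 = 46)
s(w, a) = -14 + w (s(w, a) = w - 14 = -14 + w)
t(W, D) = 46
t(-518, s(16, 15)) + E = 46 - 17264 = -17218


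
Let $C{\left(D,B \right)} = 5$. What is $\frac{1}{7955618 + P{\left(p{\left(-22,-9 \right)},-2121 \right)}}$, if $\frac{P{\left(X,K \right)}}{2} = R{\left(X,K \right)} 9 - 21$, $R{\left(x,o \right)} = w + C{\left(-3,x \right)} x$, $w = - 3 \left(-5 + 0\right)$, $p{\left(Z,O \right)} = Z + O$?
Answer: $\frac{1}{7953056} \approx 1.2574 \cdot 10^{-7}$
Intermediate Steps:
$p{\left(Z,O \right)} = O + Z$
$w = 15$ ($w = \left(-3\right) \left(-5\right) = 15$)
$R{\left(x,o \right)} = 15 + 5 x$
$P{\left(X,K \right)} = 228 + 90 X$ ($P{\left(X,K \right)} = 2 \left(\left(15 + 5 X\right) 9 - 21\right) = 2 \left(\left(135 + 45 X\right) - 21\right) = 2 \left(114 + 45 X\right) = 228 + 90 X$)
$\frac{1}{7955618 + P{\left(p{\left(-22,-9 \right)},-2121 \right)}} = \frac{1}{7955618 + \left(228 + 90 \left(-9 - 22\right)\right)} = \frac{1}{7955618 + \left(228 + 90 \left(-31\right)\right)} = \frac{1}{7955618 + \left(228 - 2790\right)} = \frac{1}{7955618 - 2562} = \frac{1}{7953056}$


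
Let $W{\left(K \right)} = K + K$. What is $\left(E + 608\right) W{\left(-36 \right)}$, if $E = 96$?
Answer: $-50688$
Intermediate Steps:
$W{\left(K \right)} = 2 K$
$\left(E + 608\right) W{\left(-36 \right)} = \left(96 + 608\right) 2 \left(-36\right) = 704 \left(-72\right) = -50688$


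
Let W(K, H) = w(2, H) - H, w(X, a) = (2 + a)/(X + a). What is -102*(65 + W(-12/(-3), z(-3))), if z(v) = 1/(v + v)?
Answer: -6749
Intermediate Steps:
w(X, a) = (2 + a)/(X + a)
z(v) = 1/(2*v)
W(K, H) = 1 - H (W(K, H) = (2 + H)/(2 + H) - H = 1 - H)
-102*(65 + W(-12/(-3), z(-3))) = -102*(65 + (1 - 1/(2*(-3)))) = -102*(65 + (1 - (-1)/(2*3))) = -102*(65 + (1 - 1*(-⅙))) = -102*(65 + (1 + ⅙)) = -102*(65 + 7/6) = -102*397/6 = -6749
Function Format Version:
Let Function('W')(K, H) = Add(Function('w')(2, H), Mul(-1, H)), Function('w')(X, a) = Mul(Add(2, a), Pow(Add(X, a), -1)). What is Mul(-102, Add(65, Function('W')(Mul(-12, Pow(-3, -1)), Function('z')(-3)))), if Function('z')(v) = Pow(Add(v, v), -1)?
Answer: -6749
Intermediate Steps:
Function('w')(X, a) = Mul(Pow(Add(X, a), -1), Add(2, a))
Function('z')(v) = Mul(Rational(1, 2), Pow(v, -1)) (Function('z')(v) = Pow(Mul(2, v), -1) = Mul(Rational(1, 2), Pow(v, -1)))
Function('W')(K, H) = Add(1, Mul(-1, H)) (Function('W')(K, H) = Add(Mul(Pow(Add(2, H), -1), Add(2, H)), Mul(-1, H)) = Add(1, Mul(-1, H)))
Mul(-102, Add(65, Function('W')(Mul(-12, Pow(-3, -1)), Function('z')(-3)))) = Mul(-102, Add(65, Add(1, Mul(-1, Mul(Rational(1, 2), Pow(-3, -1)))))) = Mul(-102, Add(65, Add(1, Mul(-1, Mul(Rational(1, 2), Rational(-1, 3)))))) = Mul(-102, Add(65, Add(1, Mul(-1, Rational(-1, 6))))) = Mul(-102, Add(65, Add(1, Rational(1, 6)))) = Mul(-102, Add(65, Rational(7, 6))) = Mul(-102, Rational(397, 6)) = -6749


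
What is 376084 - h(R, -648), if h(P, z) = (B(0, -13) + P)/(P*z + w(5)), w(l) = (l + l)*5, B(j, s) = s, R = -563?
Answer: 68611636996/182437 ≈ 3.7608e+5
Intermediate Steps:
w(l) = 10*l (w(l) = (2*l)*5 = 10*l)
h(P, z) = (-13 + P)/(50 + P*z) (h(P, z) = (-13 + P)/(P*z + 10*5) = (-13 + P)/(P*z + 50) = (-13 + P)/(50 + P*z))
376084 - h(R, -648) = 376084 - (-13 - 563)/(50 - 563*(-648)) = 376084 - (-576)/(50 + 364824) = 376084 - (-576)/364874 = 376084 - 1*(-288/182437) = 376084 + 288/182437 = 68611636996/182437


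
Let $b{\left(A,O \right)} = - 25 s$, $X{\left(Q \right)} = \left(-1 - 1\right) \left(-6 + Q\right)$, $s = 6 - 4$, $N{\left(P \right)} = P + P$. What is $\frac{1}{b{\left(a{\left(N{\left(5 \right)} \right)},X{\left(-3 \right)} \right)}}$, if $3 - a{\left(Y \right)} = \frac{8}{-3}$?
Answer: $- \frac{1}{50} \approx -0.02$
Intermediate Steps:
$N{\left(P \right)} = 2 P$
$s = 2$ ($s = 6 - 4 = 2$)
$a{\left(Y \right)} = \frac{17}{3}$ ($a{\left(Y \right)} = 3 - \frac{8}{-3} = 3 - 8 \left(- \frac{1}{3}\right) = 3 - - \frac{8}{3} = 3 + \frac{8}{3} = \frac{17}{3}$)
$X{\left(Q \right)} = 12 - 2 Q$ ($X{\left(Q \right)} = - 2 \left(-6 + Q\right) = 12 - 2 Q$)
$b{\left(A,O \right)} = -50$ ($b{\left(A,O \right)} = \left(-25\right) 2 = -50$)
$\frac{1}{b{\left(a{\left(N{\left(5 \right)} \right)},X{\left(-3 \right)} \right)}} = \frac{1}{-50} = - \frac{1}{50}$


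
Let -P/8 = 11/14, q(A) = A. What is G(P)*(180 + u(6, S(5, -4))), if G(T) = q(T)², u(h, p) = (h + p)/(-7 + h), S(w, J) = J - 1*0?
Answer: 344608/49 ≈ 7032.8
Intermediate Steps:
S(w, J) = J (S(w, J) = J + 0 = J)
P = -44/7 (P = -88/14 = -8*11/14 = -44/7 ≈ -6.2857)
u(h, p) = (h + p)/(-7 + h)
G(T) = T²
G(P)*(180 + u(6, S(5, -4))) = (-44/7)²*(180 + (6 - 4)/(-7 + 6)) = 1936*(180 + 2/(-1))/49 = 1936*(180 - 1*2)/49 = 1936*(180 - 2)/49 = (1936/49)*178 = 344608/49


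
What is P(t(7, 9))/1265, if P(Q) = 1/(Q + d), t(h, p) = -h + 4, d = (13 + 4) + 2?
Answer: 1/20240 ≈ 4.9407e-5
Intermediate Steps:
d = 19 (d = 17 + 2 = 19)
t(h, p) = 4 - h
P(Q) = 1/(19 + Q) (P(Q) = 1/(Q + 19) = 1/(19 + Q))
P(t(7, 9))/1265 = 1/((19 + (4 - 1*7))*1265) = (1/1265)/(19 + (4 - 7)) = (1/1265)/(19 - 3) = (1/1265)/16 = (1/16)*(1/1265) = 1/20240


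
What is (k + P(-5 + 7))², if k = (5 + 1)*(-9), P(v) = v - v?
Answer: 2916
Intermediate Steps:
P(v) = 0
k = -54 (k = 6*(-9) = -54)
(k + P(-5 + 7))² = (-54 + 0)² = (-54)² = 2916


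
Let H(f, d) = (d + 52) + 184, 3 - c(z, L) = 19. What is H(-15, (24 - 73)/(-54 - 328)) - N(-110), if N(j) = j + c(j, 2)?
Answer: 138333/382 ≈ 362.13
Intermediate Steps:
c(z, L) = -16 (c(z, L) = 3 - 1*19 = 3 - 19 = -16)
H(f, d) = 236 + d (H(f, d) = (52 + d) + 184 = 236 + d)
N(j) = -16 + j (N(j) = j - 16 = -16 + j)
H(-15, (24 - 73)/(-54 - 328)) - N(-110) = (236 + (24 - 73)/(-54 - 328)) - (-16 - 110) = (236 - 49/(-382)) - 1*(-126) = (236 - 49*(-1/382)) + 126 = (236 + 49/382) + 126 = 90201/382 + 126 = 138333/382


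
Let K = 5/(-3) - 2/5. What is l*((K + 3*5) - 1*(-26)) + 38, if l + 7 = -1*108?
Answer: -13318/3 ≈ -4439.3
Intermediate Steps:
K = -31/15 (K = 5*(-⅓) - 2*⅕ = -5/3 - ⅖ = -31/15 ≈ -2.0667)
l = -115 (l = -7 - 1*108 = -7 - 108 = -115)
l*((K + 3*5) - 1*(-26)) + 38 = -115*((-31/15 + 3*5) - 1*(-26)) + 38 = -115*((-31/15 + 15) + 26) + 38 = -115*(194/15 + 26) + 38 = -115*584/15 + 38 = -13432/3 + 38 = -13318/3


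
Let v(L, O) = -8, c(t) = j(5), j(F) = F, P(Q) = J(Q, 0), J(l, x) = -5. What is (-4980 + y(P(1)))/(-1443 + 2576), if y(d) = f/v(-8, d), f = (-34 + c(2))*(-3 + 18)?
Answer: -39405/9064 ≈ -4.3474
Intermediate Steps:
P(Q) = -5
c(t) = 5
f = -435 (f = (-34 + 5)*(-3 + 18) = -29*15 = -435)
y(d) = 435/8 (y(d) = -435/(-8) = -435*(-⅛) = 435/8)
(-4980 + y(P(1)))/(-1443 + 2576) = (-4980 + 435/8)/(-1443 + 2576) = -39405/8/1133 = -39405/8*1/1133 = -39405/9064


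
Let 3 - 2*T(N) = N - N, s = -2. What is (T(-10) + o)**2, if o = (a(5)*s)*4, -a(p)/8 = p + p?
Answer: 1646089/4 ≈ 4.1152e+5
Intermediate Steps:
a(p) = -16*p (a(p) = -8*(p + p) = -16*p)
T(N) = 3/2 (T(N) = 3/2 - (N - N)/2 = 3/2 - 1/2*0 = 3/2 + 0 = 3/2)
o = 640 (o = (-16*5*(-2))*4 = -80*(-2)*4 = 160*4 = 640)
(T(-10) + o)**2 = (3/2 + 640)**2 = (1283/2)**2 = 1646089/4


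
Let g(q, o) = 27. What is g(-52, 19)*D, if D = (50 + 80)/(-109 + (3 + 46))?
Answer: -117/2 ≈ -58.500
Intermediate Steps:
D = -13/6 (D = 130/(-109 + 49) = 130/(-60) = 130*(-1/60) = -13/6 ≈ -2.1667)
g(-52, 19)*D = 27*(-13/6) = -117/2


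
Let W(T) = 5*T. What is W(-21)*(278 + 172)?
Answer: -47250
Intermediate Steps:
W(-21)*(278 + 172) = (5*(-21))*(278 + 172) = -105*450 = -47250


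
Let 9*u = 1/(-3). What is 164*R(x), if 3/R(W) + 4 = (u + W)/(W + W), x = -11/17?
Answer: -146124/1031 ≈ -141.73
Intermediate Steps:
x = -11/17 (x = -11*1/17 = -11/17 ≈ -0.64706)
u = -1/27 (u = (⅑)/(-3) = (⅑)*(-⅓) = -1/27 ≈ -0.037037)
R(W) = 3/(-4 + (-1/27 + W)/(2*W)) (R(W) = 3/(-4 + (-1/27 + W)/(W + W)) = 3/(-4 + (-1/27 + W)/((2*W))) = 3/(-4 + (-1/27 + W)*(1/(2*W))) = 3/(-4 + (-1/27 + W)/(2*W)))
164*R(x) = 164*(-162*(-11/17)/(1 + 189*(-11/17))) = 164*(-162*(-11/17)/(1 - 2079/17)) = 164*(-162*(-11/17)/(-2062/17)) = 164*(-162*(-11/17)*(-17/2062)) = 164*(-891/1031) = -146124/1031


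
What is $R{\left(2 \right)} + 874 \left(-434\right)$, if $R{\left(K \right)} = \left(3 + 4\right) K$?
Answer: $-379302$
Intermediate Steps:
$R{\left(K \right)} = 7 K$
$R{\left(2 \right)} + 874 \left(-434\right) = 7 \cdot 2 + 874 \left(-434\right) = 14 - 379316 = -379302$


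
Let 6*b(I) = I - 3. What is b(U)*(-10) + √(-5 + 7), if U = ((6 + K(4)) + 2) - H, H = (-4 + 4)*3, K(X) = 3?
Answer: -40/3 + √2 ≈ -11.919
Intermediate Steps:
H = 0 (H = 0*3 = 0)
U = 11 (U = ((6 + 3) + 2) - 1*0 = (9 + 2) + 0 = 11 + 0 = 11)
b(I) = -½ + I/6 (b(I) = (I - 3)/6 = (-3 + I)/6 = -½ + I/6)
b(U)*(-10) + √(-5 + 7) = (-½ + (⅙)*11)*(-10) + √(-5 + 7) = (-½ + 11/6)*(-10) + √2 = (4/3)*(-10) + √2 = -40/3 + √2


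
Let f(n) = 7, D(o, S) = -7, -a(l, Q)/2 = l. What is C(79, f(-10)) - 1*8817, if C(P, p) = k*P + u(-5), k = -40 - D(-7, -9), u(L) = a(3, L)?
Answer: -11430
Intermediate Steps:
a(l, Q) = -2*l
u(L) = -6 (u(L) = -2*3 = -6)
k = -33 (k = -40 - 1*(-7) = -40 + 7 = -33)
C(P, p) = -6 - 33*P (C(P, p) = -33*P - 6 = -6 - 33*P)
C(79, f(-10)) - 1*8817 = (-6 - 33*79) - 1*8817 = (-6 - 2607) - 8817 = -2613 - 8817 = -11430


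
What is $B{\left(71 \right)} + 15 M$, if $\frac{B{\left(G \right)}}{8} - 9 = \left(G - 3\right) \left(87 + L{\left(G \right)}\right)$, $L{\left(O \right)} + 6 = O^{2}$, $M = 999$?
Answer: $2801425$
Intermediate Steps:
$L{\left(O \right)} = -6 + O^{2}$
$B{\left(G \right)} = 72 + 8 \left(-3 + G\right) \left(81 + G^{2}\right)$ ($B{\left(G \right)} = 72 + 8 \left(G - 3\right) \left(87 + \left(-6 + G^{2}\right)\right) = 72 + 8 \left(-3 + G\right) \left(81 + G^{2}\right)$)
$B{\left(71 \right)} + 15 M = \left(-1872 - 24 \cdot 71^{2} + 8 \cdot 71^{3} + 648 \cdot 71\right) + 15 \cdot 999 = \left(-1872 - 120984 + 8 \cdot 357911 + 46008\right) + 14985 = \left(-1872 - 120984 + 2863288 + 46008\right) + 14985 = 2786440 + 14985 = 2801425$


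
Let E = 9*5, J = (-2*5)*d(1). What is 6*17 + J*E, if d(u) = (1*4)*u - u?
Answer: -1248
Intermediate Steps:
d(u) = 3*u (d(u) = 4*u - u = 3*u)
J = -30 (J = (-2*5)*(3*1) = -10*3 = -30)
E = 45
6*17 + J*E = 6*17 - 30*45 = 102 - 1350 = -1248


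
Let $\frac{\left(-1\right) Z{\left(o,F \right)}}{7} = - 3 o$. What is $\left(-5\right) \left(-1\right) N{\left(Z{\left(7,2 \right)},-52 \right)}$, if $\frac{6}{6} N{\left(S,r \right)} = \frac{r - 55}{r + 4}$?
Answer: $\frac{535}{48} \approx 11.146$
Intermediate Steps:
$Z{\left(o,F \right)} = 21 o$ ($Z{\left(o,F \right)} = - 7 \left(- 3 o\right) = 21 o$)
$N{\left(S,r \right)} = \frac{-55 + r}{4 + r}$ ($N{\left(S,r \right)} = \frac{r - 55}{r + 4} = \frac{-55 + r}{4 + r}$)
$\left(-5\right) \left(-1\right) N{\left(Z{\left(7,2 \right)},-52 \right)} = \left(-5\right) \left(-1\right) \frac{-55 - 52}{4 - 52} = 5 \frac{1}{-48} \left(-107\right) = 5 \left(\left(- \frac{1}{48}\right) \left(-107\right)\right) = 5 \cdot \frac{107}{48} = \frac{535}{48}$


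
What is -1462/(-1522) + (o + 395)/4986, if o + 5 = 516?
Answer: 722372/632391 ≈ 1.1423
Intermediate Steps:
o = 511 (o = -5 + 516 = 511)
-1462/(-1522) + (o + 395)/4986 = -1462/(-1522) + (511 + 395)/4986 = -1462*(-1/1522) + 906*(1/4986) = 731/761 + 151/831 = 722372/632391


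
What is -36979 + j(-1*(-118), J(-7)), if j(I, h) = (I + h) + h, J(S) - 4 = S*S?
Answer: -36755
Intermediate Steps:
J(S) = 4 + S**2 (J(S) = 4 + S*S = 4 + S**2)
j(I, h) = I + 2*h
-36979 + j(-1*(-118), J(-7)) = -36979 + (-1*(-118) + 2*(4 + (-7)**2)) = -36979 + (118 + 2*(4 + 49)) = -36979 + (118 + 2*53) = -36979 + (118 + 106) = -36979 + 224 = -36755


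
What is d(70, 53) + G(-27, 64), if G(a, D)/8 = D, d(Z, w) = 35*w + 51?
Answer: 2418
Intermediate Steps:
d(Z, w) = 51 + 35*w
G(a, D) = 8*D
d(70, 53) + G(-27, 64) = (51 + 35*53) + 8*64 = (51 + 1855) + 512 = 1906 + 512 = 2418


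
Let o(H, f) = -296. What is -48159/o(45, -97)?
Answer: 48159/296 ≈ 162.70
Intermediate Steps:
-48159/o(45, -97) = -48159/(-296) = -48159*(-1/296) = 48159/296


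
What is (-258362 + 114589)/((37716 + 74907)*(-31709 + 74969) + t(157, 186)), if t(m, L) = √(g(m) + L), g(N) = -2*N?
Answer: -175118065251885/5934268908539540132 + 143773*I*√2/2967134454269770066 ≈ -2.951e-5 + 6.8526e-14*I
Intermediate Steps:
t(m, L) = √(L - 2*m) (t(m, L) = √(-2*m + L) = √(L - 2*m))
(-258362 + 114589)/((37716 + 74907)*(-31709 + 74969) + t(157, 186)) = (-258362 + 114589)/((37716 + 74907)*(-31709 + 74969) + √(186 - 2*157)) = -143773/(112623*43260 + √(186 - 314)) = -143773/(4872070980 + √(-128)) = -143773/(4872070980 + 8*I*√2)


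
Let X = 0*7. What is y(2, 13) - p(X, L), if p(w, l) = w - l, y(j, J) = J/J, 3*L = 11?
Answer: 14/3 ≈ 4.6667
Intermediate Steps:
L = 11/3 (L = (1/3)*11 = 11/3 ≈ 3.6667)
y(j, J) = 1
X = 0
y(2, 13) - p(X, L) = 1 - (0 - 1*11/3) = 1 - (0 - 11/3) = 1 - 1*(-11/3) = 1 + 11/3 = 14/3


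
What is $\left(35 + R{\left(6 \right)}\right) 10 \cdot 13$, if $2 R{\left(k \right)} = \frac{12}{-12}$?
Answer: $4485$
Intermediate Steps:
$R{\left(k \right)} = - \frac{1}{2}$ ($R{\left(k \right)} = \frac{12 \frac{1}{-12}}{2} = \frac{12 \left(- \frac{1}{12}\right)}{2} = \frac{1}{2} \left(-1\right) = - \frac{1}{2}$)
$\left(35 + R{\left(6 \right)}\right) 10 \cdot 13 = \left(35 - \frac{1}{2}\right) 10 \cdot 13 = \frac{69}{2} \cdot 130 = 4485$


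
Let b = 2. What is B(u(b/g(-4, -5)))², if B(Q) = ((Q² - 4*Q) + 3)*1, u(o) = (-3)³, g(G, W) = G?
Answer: 705600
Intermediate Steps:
u(o) = -27
B(Q) = 3 + Q² - 4*Q (B(Q) = (3 + Q² - 4*Q)*1 = 3 + Q² - 4*Q)
B(u(b/g(-4, -5)))² = (3 + (-27)² - 4*(-27))² = (3 + 729 + 108)² = 840² = 705600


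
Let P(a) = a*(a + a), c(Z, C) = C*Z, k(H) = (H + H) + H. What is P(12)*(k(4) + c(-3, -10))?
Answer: 12096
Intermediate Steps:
k(H) = 3*H (k(H) = 2*H + H = 3*H)
P(a) = 2*a**2 (P(a) = a*(2*a) = 2*a**2)
P(12)*(k(4) + c(-3, -10)) = (2*12**2)*(3*4 - 10*(-3)) = (2*144)*(12 + 30) = 288*42 = 12096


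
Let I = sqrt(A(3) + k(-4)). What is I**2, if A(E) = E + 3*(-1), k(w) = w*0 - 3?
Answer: -3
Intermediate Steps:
k(w) = -3 (k(w) = 0 - 3 = -3)
A(E) = -3 + E (A(E) = E - 3 = -3 + E)
I = I*sqrt(3) (I = sqrt((-3 + 3) - 3) = sqrt(0 - 3) = sqrt(-3) = I*sqrt(3) ≈ 1.732*I)
I**2 = (I*sqrt(3))**2 = -3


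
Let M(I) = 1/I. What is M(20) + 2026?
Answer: 40521/20 ≈ 2026.1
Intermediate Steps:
M(20) + 2026 = 1/20 + 2026 = 40521/20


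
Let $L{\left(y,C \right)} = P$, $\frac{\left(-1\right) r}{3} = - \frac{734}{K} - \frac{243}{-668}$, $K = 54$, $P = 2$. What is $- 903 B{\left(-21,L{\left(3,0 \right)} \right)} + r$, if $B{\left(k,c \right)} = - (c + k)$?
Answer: $- \frac{102909289}{6012} \approx -17117.0$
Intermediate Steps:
$r = \frac{238595}{6012}$ ($r = - 3 \left(- \frac{734}{54} - \frac{243}{-668}\right) = - 3 \left(\left(-734\right) \frac{1}{54} - - \frac{243}{668}\right) = - 3 \left(- \frac{367}{27} + \frac{243}{668}\right) = \left(-3\right) \left(- \frac{238595}{18036}\right) = \frac{238595}{6012} \approx 39.686$)
$L{\left(y,C \right)} = 2$
$B{\left(k,c \right)} = - c - k$
$- 903 B{\left(-21,L{\left(3,0 \right)} \right)} + r = - 903 \left(\left(-1\right) 2 - -21\right) + \frac{238595}{6012} = - 903 \left(-2 + 21\right) + \frac{238595}{6012} = \left(-903\right) 19 + \frac{238595}{6012} = -17157 + \frac{238595}{6012} = - \frac{102909289}{6012}$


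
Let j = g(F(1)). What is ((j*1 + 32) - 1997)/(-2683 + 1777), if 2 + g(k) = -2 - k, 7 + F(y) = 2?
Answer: 982/453 ≈ 2.1678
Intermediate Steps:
F(y) = -5 (F(y) = -7 + 2 = -5)
g(k) = -4 - k (g(k) = -2 + (-2 - k) = -4 - k)
j = 1 (j = -4 - 1*(-5) = -4 + 5 = 1)
((j*1 + 32) - 1997)/(-2683 + 1777) = ((1*1 + 32) - 1997)/(-2683 + 1777) = ((1 + 32) - 1997)/(-906) = (33 - 1997)*(-1/906) = -1964*(-1/906) = 982/453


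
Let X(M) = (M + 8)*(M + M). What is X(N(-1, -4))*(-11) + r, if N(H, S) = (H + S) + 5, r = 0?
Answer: 0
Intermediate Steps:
N(H, S) = 5 + H + S
X(M) = 2*M*(8 + M) (X(M) = (8 + M)*(2*M) = 2*M*(8 + M))
X(N(-1, -4))*(-11) + r = (2*(5 - 1 - 4)*(8 + (5 - 1 - 4)))*(-11) + 0 = (2*0*(8 + 0))*(-11) + 0 = (2*0*8)*(-11) + 0 = 0*(-11) + 0 = 0 + 0 = 0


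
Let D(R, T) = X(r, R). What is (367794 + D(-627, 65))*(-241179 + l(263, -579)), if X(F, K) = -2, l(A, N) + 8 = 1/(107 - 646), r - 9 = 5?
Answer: -47812884234848/539 ≈ -8.8707e+10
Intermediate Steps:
r = 14 (r = 9 + 5 = 14)
l(A, N) = -4313/539 (l(A, N) = -8 + 1/(107 - 646) = -8 + 1/(-539) = -8 - 1/539 = -4313/539)
D(R, T) = -2
(367794 + D(-627, 65))*(-241179 + l(263, -579)) = (367794 - 2)*(-241179 - 4313/539) = 367792*(-129999794/539) = -47812884234848/539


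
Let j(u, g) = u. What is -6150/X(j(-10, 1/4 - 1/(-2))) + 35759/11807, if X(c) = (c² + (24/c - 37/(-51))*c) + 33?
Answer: -3430174067/90170059 ≈ -38.041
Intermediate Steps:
X(c) = 33 + c² + c*(37/51 + 24/c) (X(c) = (c² + (24/c - 37*(-1/51))*c) + 33 = (c² + (24/c + 37/51)*c) + 33 = (c² + (37/51 + 24/c)*c) + 33 = (c² + c*(37/51 + 24/c)) + 33 = 33 + c² + c*(37/51 + 24/c))
-6150/X(j(-10, 1/4 - 1/(-2))) + 35759/11807 = -6150/(57 + (-10)² + (37/51)*(-10)) + 35759/11807 = -6150/(57 + 100 - 370/51) + 35759*(1/11807) = -6150/7637/51 + 35759/11807 = -6150*51/7637 + 35759/11807 = -313650/7637 + 35759/11807 = -3430174067/90170059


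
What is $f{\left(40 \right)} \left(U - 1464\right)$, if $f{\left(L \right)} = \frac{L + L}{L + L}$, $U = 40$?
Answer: $-1424$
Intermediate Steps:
$f{\left(L \right)} = 1$ ($f{\left(L \right)} = \frac{2 L}{2 L} = 2 L \frac{1}{2 L} = 1$)
$f{\left(40 \right)} \left(U - 1464\right) = 1 \left(40 - 1464\right) = 1 \left(-1424\right) = -1424$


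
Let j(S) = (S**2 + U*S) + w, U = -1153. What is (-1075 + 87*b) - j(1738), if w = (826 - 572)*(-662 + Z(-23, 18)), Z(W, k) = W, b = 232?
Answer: -823631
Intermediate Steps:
w = -173990 (w = (826 - 572)*(-662 - 23) = 254*(-685) = -173990)
j(S) = -173990 + S**2 - 1153*S (j(S) = (S**2 - 1153*S) - 173990 = -173990 + S**2 - 1153*S)
(-1075 + 87*b) - j(1738) = (-1075 + 87*232) - (-173990 + 1738**2 - 1153*1738) = (-1075 + 20184) - (-173990 + 3020644 - 2003914) = 19109 - 1*842740 = 19109 - 842740 = -823631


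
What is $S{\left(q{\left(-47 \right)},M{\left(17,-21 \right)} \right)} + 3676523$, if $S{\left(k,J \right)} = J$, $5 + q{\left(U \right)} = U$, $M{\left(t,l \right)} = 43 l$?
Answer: $3675620$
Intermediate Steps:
$q{\left(U \right)} = -5 + U$
$S{\left(q{\left(-47 \right)},M{\left(17,-21 \right)} \right)} + 3676523 = 43 \left(-21\right) + 3676523 = -903 + 3676523 = 3675620$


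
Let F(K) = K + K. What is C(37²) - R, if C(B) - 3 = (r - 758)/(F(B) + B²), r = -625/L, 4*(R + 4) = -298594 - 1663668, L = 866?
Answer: 398686929686831/812697267 ≈ 4.9057e+5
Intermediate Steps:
F(K) = 2*K
R = -981139/2 (R = -4 + (-298594 - 1663668)/4 = -4 + (¼)*(-1962262) = -4 - 981131/2 = -981139/2 ≈ -4.9057e+5)
r = -625/866 ≈ -0.72171
C(B) = 3 - 657053/(866*(B² + 2*B)) (C(B) = 3 + (-625/866 - 758)/(2*B + B²) = 3 - 657053/(866*(B² + 2*B)))
C(37²) - R = (-657053 + 2598*(37²)² + 5196*37²)/(866*(37²)*(2 + 37²)) - 1*(-981139/2) = (1/866)*(-657053 + 2598*1369² + 5196*1369)/(1369*(2 + 1369)) + 981139/2 = (1/866)*(1/1369)*(-657053 + 2598*1874161 + 7113324)/1371 + 981139/2 = (1/866)*(1/1369)*(1/1371)*(-657053 + 4869070278 + 7113324) + 981139/2 = (1/866)*(1/1369)*(1/1371)*4875526549 + 981139/2 = 4875526549/1625394534 + 981139/2 = 398686929686831/812697267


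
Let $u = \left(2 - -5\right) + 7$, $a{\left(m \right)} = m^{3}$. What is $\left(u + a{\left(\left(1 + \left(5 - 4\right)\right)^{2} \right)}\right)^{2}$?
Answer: $6084$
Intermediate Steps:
$u = 14$ ($u = \left(2 + 5\right) + 7 = 7 + 7 = 14$)
$\left(u + a{\left(\left(1 + \left(5 - 4\right)\right)^{2} \right)}\right)^{2} = \left(14 + \left(\left(1 + \left(5 - 4\right)\right)^{2}\right)^{3}\right)^{2} = \left(14 + \left(\left(1 + 1\right)^{2}\right)^{3}\right)^{2} = \left(14 + \left(2^{2}\right)^{3}\right)^{2} = \left(14 + 4^{3}\right)^{2} = \left(14 + 64\right)^{2} = 78^{2} = 6084$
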